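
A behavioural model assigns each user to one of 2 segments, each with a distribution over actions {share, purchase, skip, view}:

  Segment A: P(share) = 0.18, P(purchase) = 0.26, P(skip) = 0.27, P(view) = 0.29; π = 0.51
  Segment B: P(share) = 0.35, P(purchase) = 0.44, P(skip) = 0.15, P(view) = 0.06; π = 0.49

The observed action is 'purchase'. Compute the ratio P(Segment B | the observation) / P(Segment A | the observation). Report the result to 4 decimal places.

Since P(k|x) ∝ π_k f_k(x), the posterior odds are π_i f_i(x) / (π_j f_j(x)).
Evaluate each component's likelihood at the observed value:
  p_A = 0.26
  p_B = 0.44
0.2156 / 0.1326 ≈ 1.6259

1.6259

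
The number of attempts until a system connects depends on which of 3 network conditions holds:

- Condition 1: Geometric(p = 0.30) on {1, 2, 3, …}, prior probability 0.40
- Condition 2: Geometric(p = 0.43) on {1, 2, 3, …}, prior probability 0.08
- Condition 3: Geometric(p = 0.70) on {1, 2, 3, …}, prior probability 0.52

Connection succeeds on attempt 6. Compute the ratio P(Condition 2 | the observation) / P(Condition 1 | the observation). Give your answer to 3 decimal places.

0.103

The posterior odds equal the prior odds times the likelihood ratio: (P(Z=i)/P(Z=j))·(f_i(x)/f_j(x)).
Geometric probabilities:
  f_1 = 0.30·(1−0.30)^5 = 0.30·0.16807 = 0.050421
  f_2 = 0.43·(1−0.43)^5 = 0.43·0.0601692 = 0.0258728
  f_3 = 0.70·(1−0.70)^5 = 0.70·0.00243 = 0.001701
0.00206982 / 0.0201684 ≈ 0.103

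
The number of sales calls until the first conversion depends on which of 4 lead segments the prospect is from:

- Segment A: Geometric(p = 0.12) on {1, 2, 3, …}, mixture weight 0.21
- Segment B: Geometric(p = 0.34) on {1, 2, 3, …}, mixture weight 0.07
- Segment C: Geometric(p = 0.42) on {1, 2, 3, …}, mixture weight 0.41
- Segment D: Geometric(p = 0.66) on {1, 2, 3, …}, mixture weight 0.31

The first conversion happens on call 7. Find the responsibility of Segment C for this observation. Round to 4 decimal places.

0.3191

Apply Bayes' rule: the posterior for each component is proportional to its prior times its likelihood at x.
Component likelihoods at x = 7:
  L_A = 0.0557285
  L_B = 0.0281023
  L_C = 0.0159889
  L_D = 0.00101957
Multiply by the mixture weights:
  P(Z=A)·L_A = 0.21 × 0.0557285 = 0.011703
  P(Z=B)·L_B = 0.07 × 0.0281023 = 0.00196716
  P(Z=C)·L_C = 0.41 × 0.0159889 = 0.00655543
  P(Z=D)·L_D = 0.31 × 0.00101957 = 0.000316067
Evidence: 0.011703 + 0.00196716 + 0.00655543 + 0.000316067 = 0.0205416
P(Segment C | data) ≈ 0.3191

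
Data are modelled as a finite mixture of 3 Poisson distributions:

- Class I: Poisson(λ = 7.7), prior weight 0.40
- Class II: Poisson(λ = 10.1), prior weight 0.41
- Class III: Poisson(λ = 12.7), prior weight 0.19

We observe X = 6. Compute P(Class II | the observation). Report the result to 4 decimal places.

By Bayes' theorem, P(k | x) = w_k f_k(x) / Σ_j w_j f_j(x).
Component likelihoods at x = 6:
  p_I = e^(−7.7)·7.7^6/6! = 0.131082
  p_II = e^(−10.1)·10.1^6/6! = 0.060565
  p_III = e^(−12.7)·12.7^6/6! = 0.0177807
Unnormalised posteriors:
  w_I·p_I = 0.40 × 0.131082 = 0.052433
  w_II·p_II = 0.41 × 0.060565 = 0.0248316
  w_III·p_III = 0.19 × 0.0177807 = 0.00337834
Marginal: 0.052433 + 0.0248316 + 0.00337834 = 0.0806429
P(Class II | x) ≈ 0.3079

0.3079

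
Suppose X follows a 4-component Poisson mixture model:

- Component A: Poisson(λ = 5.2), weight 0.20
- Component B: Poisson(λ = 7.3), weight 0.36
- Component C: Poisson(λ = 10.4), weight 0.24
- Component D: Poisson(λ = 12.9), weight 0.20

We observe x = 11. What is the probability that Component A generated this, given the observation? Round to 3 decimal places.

0.030

By Bayes' theorem, P(k | x) = π_k f_k(x) / Σ_j π_j f_j(x).
Component likelihoods at x = 11:
  L_A = 0.0103884
  L_B = 0.0530941
  L_C = 0.117368
  L_D = 0.103023
Unnormalised posteriors:
  π_A·L_A = 0.20 × 0.0103884 = 0.00207769
  π_B·L_B = 0.36 × 0.0530941 = 0.0191139
  π_C·L_C = 0.24 × 0.117368 = 0.0281682
  π_D·L_D = 0.20 × 0.103023 = 0.0206045
Marginal: 0.00207769 + 0.0191139 + 0.0281682 + 0.0206045 = 0.0699643
Responsibility of Component A: 0.00207769 / 0.0699643 ≈ 0.030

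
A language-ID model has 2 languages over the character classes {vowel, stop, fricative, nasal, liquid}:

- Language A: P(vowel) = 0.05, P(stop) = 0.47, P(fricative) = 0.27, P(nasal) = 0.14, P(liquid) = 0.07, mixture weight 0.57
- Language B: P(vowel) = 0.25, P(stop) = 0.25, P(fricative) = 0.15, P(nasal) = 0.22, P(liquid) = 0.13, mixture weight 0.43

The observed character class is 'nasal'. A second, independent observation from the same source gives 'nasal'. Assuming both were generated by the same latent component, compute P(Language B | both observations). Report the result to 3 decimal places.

P(component k | x) = w_k·f_k(x) / marginal(x), where marginal(x) = Σ_j w_j·f_j(x).
Since both observations come from the same component, the likelihood for component k is f_k(x₁)·f_k(x₂).
  p_A = [P(nasal | comp) = 0.14] × [0.14] = 0.0196
  p_B = [P(nasal | comp) = 0.22] × [0.22] = 0.0484
Weight by the priors:
  w_A·p_A = 0.57 × 0.0196 = 0.011172
  w_B·p_B = 0.43 × 0.0484 = 0.020812
Sum: 0.011172 + 0.020812 = 0.031984
So the posterior for Language B is 0.020812 / 0.031984 ≈ 0.651.

0.651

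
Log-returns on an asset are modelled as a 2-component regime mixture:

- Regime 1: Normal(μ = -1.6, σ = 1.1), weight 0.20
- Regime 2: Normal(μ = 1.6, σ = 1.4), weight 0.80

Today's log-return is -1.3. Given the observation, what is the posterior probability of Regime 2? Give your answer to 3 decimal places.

By Bayes' theorem, P(k | x) = w_k f_k(x) / Σ_j w_j f_j(x).
Component likelihoods at x = -1.3:
  f_1 = 0.349435
  f_2 = 0.033346
Prior × likelihood for each component:
  w_1·f_1 = 0.20 × 0.349435 = 0.0698869
  w_2·f_2 = 0.80 × 0.033346 = 0.0266768
Marginal: 0.0698869 + 0.0266768 = 0.0965637
P(Regime 2 | -1.3) ≈ 0.276

0.276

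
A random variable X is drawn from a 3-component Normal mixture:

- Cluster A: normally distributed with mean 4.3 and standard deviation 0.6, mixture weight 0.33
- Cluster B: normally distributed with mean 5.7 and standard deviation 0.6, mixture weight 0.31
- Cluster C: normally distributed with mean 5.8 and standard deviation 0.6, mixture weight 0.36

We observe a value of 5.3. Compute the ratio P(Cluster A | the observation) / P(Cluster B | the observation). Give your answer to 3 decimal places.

0.331

Only the two components matter; the odds are (w_i f_i(x)) / (w_j f_j(x)).
Component likelihoods at x = 5.3:
  f_A = 0.165795
  f_B = 0.532413
  f_C = 0.469853
Posterior odds = (w_A·f_A) / (w_B·f_B) = (0.33·0.165795) / (0.31·0.532413) = 0.0547124 / 0.165048 ≈ 0.331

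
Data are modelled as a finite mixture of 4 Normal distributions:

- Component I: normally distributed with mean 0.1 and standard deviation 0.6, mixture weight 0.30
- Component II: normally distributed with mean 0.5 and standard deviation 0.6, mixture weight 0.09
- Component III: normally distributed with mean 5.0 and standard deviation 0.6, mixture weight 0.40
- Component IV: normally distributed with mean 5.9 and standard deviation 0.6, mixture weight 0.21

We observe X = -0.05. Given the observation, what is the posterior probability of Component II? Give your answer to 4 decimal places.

By Bayes' theorem, P(k | x) = w_k f_k(x) / Σ_j w_j f_j(x).
Normal densities:
  f_I = 0.644447
  f_II = 0.436812
  f_III = 2.75415e-16
  f_IV = 2.94062e-22
Multiply by the mixture weights:
  w_I·f_I = 0.30 × 0.644447 = 0.193334
  w_II·f_II = 0.09 × 0.436812 = 0.0393131
  w_III·f_III = 0.40 × 2.75415e-16 = 1.10166e-16
  w_IV·f_IV = 0.21 × 2.94062e-22 = 6.1753e-23
Sum: 0.193334 + 0.0393131 + 1.10166e-16 + 6.1753e-23 = 0.232647
So the posterior for Component II is 0.0393131 / 0.232647 ≈ 0.1690.

0.1690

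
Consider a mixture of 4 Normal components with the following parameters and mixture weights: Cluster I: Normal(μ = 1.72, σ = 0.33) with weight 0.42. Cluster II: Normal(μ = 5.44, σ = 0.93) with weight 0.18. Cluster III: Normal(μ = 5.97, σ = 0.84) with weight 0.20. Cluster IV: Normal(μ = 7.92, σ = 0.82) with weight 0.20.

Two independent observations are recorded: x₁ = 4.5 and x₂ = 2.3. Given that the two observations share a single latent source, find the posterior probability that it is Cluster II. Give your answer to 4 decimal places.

0.9896

Posterior ∝ prior × likelihood, so P(k | x) ∝ π_k f_k(x); normalise over all components.
Since both observations come from the same component, the likelihood for component k is f_k(x₁)·f_k(x₂).
  p_I = [(1/(0.33·√(2π)))·exp(−(4.5−1.72)²/(2·0.33²)) = 1.208916·exp(-35.48393) = 4.69809e-16] × [0.257996] = 1.21209e-16
  p_II = [(1/(0.93·√(2π)))·exp(−(4.5−5.44)²/(2·0.93²)) = 0.428970·exp(-0.51081) = 0.257386] × [0.00143554] = 0.000369487
  p_III = [(1/(0.84·√(2π)))·exp(−(4.5−5.97)²/(2·0.84²)) = 0.474931·exp(-1.53125) = 0.102711] × [3.40094e-05] = 3.49314e-06
  p_IV = [(1/(0.82·√(2π)))·exp(−(4.5−7.92)²/(2·0.82²)) = 0.486515·exp(-8.69750) = 8.12492e-05] × [3.06986e-11] = 2.49423e-15
Unnormalised posteriors:
  π_I·p_I = 0.42 × 1.21209e-16 = 5.09076e-17
  π_II·p_II = 0.18 × 0.000369487 = 6.65076e-05
  π_III·p_III = 0.20 × 3.49314e-06 = 6.98628e-07
  π_IV·p_IV = 0.20 × 2.49423e-15 = 4.98847e-16
Denominator: 5.09076e-17 + 6.65076e-05 + 6.98628e-07 + 4.98847e-16 = 6.72062e-05
P(Cluster II | x₁, x₂) = 6.65076e-05 / 6.72062e-05 ≈ 0.9896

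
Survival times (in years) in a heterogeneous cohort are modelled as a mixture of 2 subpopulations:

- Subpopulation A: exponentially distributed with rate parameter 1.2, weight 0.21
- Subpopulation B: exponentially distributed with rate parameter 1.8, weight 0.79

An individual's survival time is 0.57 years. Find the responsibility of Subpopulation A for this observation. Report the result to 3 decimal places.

Apply Bayes' rule: the posterior for each component is proportional to its prior times its likelihood at x.
Component likelihoods at x = 0.57 years:
  f_A = 1.2·e^(−1.2·0.57) = 1.2·e^(−0.6840) = 0.605513
  f_B = 1.8·e^(−1.8·0.57) = 1.8·e^(−1.0260) = 0.645188
Unnormalised posteriors:
  P(Z=A)·f_A = 0.21 × 0.605513 = 0.127158
  P(Z=B)·f_B = 0.79 × 0.645188 = 0.509699
Marginal: 0.127158 + 0.509699 = 0.636856
So the posterior for Subpopulation A is 0.127158 / 0.636856 ≈ 0.200.

0.200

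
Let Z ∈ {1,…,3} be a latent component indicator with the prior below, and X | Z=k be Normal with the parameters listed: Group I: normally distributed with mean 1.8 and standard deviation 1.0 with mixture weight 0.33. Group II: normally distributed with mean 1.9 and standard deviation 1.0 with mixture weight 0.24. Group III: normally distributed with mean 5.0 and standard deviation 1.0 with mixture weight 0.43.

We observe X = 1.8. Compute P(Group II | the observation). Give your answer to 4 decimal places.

By Bayes' theorem, P(k | x) = P(Z=k) f_k(x) / Σ_j P(Z=j) f_j(x).
Evaluate each component's likelihood at the observed value:
  L_I = (1/(1.0·√(2π)))·exp(−(1.8−1.8)²/(2·1.0²)) = 0.398942·exp(-0.00000) = 0.398942
  L_II = (1/(1.0·√(2π)))·exp(−(1.8−1.9)²/(2·1.0²)) = 0.398942·exp(-0.00500) = 0.396953
  L_III = (1/(1.0·√(2π)))·exp(−(1.8−5.0)²/(2·1.0²)) = 0.398942·exp(-5.12000) = 0.00238409
Multiply by the mixture weights:
  P(Z=I)·L_I = 0.33 × 0.398942 = 0.131651
  P(Z=II)·L_II = 0.24 × 0.396953 = 0.0952686
  P(Z=III)·L_III = 0.43 × 0.00238409 = 0.00102516
Marginal: 0.131651 + 0.0952686 + 0.00102516 = 0.227945
Responsibility of Group II: 0.0952686 / 0.227945 ≈ 0.4179

0.4179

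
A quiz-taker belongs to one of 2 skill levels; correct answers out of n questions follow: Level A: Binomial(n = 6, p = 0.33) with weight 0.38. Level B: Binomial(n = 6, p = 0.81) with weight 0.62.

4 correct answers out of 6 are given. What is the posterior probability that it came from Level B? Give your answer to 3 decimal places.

The responsibility of component k is π_k f_k(x) divided by Σ_j π_j f_j(x).
Binomial probabilities:
  p_A = C(6,4)·0.33^4·0.67^2 = 15·0.0118592·0.4489 = 0.079854
  p_B = C(6,4)·0.81^4·0.19^2 = 15·0.430467·0.0361 = 0.233098
Prior × likelihood for each component:
  π_A·p_A = 0.38 × 0.079854 = 0.0303445
  π_B·p_B = 0.62 × 0.233098 = 0.144521
Sum: 0.0303445 + 0.144521 = 0.174865
Responsibility of Level B: 0.144521 / 0.174865 ≈ 0.826

0.826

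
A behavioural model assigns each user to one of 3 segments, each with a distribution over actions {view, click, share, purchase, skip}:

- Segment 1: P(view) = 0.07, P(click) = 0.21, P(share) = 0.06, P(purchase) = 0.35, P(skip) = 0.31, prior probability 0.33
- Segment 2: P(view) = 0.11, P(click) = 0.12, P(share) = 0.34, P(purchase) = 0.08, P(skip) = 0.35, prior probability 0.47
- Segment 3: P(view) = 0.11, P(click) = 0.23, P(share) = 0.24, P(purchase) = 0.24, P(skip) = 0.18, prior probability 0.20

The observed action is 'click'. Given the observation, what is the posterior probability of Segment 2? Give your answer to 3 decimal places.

0.328

The responsibility of component k is w_k f_k(x) divided by Σ_j w_j f_j(x).
Component likelihoods at x = 'click':
  p_1 = 0.21
  p_2 = 0.12
  p_3 = 0.23
Prior × likelihood for each component:
  w_1·p_1 = 0.33 × 0.21 = 0.0693
  w_2·p_2 = 0.47 × 0.12 = 0.0564
  w_3·p_3 = 0.20 × 0.23 = 0.046
Sum: 0.0693 + 0.0564 + 0.046 = 0.1717
Responsibility of Segment 2: 0.0564 / 0.1717 ≈ 0.328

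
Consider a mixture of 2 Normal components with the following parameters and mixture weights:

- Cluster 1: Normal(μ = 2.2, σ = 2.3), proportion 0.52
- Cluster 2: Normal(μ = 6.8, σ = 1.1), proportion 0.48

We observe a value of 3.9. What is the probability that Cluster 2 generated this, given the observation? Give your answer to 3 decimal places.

0.073

Apply Bayes' rule: the posterior for each component is proportional to its prior times its likelihood at x.
Normal densities:
  p_1 = (1/(2.3·√(2π)))·exp(−(3.9−2.2)²/(2·2.3²)) = 0.173453·exp(-0.27316) = 0.131993
  p_2 = (1/(1.1·√(2π)))·exp(−(3.9−6.8)²/(2·1.1²)) = 0.362675·exp(-3.47521) = 0.0112268
Weight by the priors:
  w_1·p_1 = 0.52 × 0.131993 = 0.0686365
  w_2·p_2 = 0.48 × 0.0112268 = 0.00538884
Normaliser: 0.0686365 + 0.00538884 = 0.0740253
P(Cluster 2 | 3.9) = 0.00538884 / 0.0740253 ≈ 0.073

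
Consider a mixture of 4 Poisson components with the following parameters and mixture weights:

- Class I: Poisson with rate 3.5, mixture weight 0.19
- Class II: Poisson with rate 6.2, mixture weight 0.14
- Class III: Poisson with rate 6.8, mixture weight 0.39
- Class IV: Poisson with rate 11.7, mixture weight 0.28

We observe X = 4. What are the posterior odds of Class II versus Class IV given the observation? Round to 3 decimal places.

9.647

Since P(k|x) ∝ P(Z=k) f_k(x), the posterior odds are P(Z=i) f_i(x) / (P(Z=j) f_j(x)).
Component likelihoods at x = 4:
  L_I = 0.188812
  L_II = 0.124948
  L_III = 0.0992252
  L_IV = 0.0064757
Posterior odds = (P(Z=II)·L_II) / (P(Z=IV)·L_IV) = (0.14·0.124948) / (0.28·0.0064757) = 0.0174927 / 0.0018132 ≈ 9.647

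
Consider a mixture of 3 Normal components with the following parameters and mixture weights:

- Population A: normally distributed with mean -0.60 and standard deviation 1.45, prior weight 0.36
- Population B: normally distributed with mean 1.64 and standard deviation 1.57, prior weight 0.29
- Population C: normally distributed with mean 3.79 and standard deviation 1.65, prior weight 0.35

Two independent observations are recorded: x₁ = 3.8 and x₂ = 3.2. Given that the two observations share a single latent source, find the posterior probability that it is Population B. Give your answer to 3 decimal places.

0.188

Apply Bayes' rule: the posterior for each component is proportional to its prior times its likelihood at x.
Since both observations come from the same component, the likelihood for component k is f_k(x₁)·f_k(x₂).
  p_A = [0.00275443] × [0.00887507] = 2.44458e-05
  p_B = [0.0986259] × [0.155103] = 0.0152972
  p_C = [0.241779] × [0.22681] = 0.0548378
Prior × likelihood for each component:
  w_A·p_A = 0.36 × 2.44458e-05 = 8.80047e-06
  w_B·p_B = 0.29 × 0.0152972 = 0.00443618
  w_C·p_C = 0.35 × 0.0548378 = 0.0191932
Evidence: 8.80047e-06 + 0.00443618 + 0.0191932 = 0.0236382
P(Population B | x₁,x₂) ≈ 0.188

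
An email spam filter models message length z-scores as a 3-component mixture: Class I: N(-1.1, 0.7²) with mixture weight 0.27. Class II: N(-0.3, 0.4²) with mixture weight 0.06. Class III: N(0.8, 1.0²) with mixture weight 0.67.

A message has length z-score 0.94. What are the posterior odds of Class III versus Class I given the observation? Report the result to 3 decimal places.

120.170

Posterior odds = (w_i f_i(x)) / (w_j f_j(x)); the normalising sum cancels.
Component likelihoods at x = 0.94:
  L_I = (1/(0.7·√(2π)))·exp(−(0.94−-1.1)²/(2·0.7²)) = 0.569918·exp(-4.24653) = 0.00815769
  L_II = (1/(0.4·√(2π)))·exp(−(0.94−-0.3)²/(2·0.4²)) = 0.997356·exp(-4.80500) = 0.00816705
  L_III = (1/(1.0·√(2π)))·exp(−(0.94−0.8)²/(2·1.0²)) = 0.398942·exp(-0.00980) = 0.395052
Odds = (0.67/0.27) × (0.395052/0.00815769) = 2.48148 × 48.4269 ≈ 120.170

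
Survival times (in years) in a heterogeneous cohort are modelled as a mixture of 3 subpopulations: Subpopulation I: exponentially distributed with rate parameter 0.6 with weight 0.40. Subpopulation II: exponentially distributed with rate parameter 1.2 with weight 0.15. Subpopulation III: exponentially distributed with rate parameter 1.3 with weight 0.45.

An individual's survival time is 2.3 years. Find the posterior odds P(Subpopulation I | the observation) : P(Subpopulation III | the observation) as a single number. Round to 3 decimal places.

2.052

Only the two components matter; the odds are (P(Z=i) f_i(x)) / (P(Z=j) f_j(x)).
Component likelihoods at x = 2.3 years:
  f_I = 0.6·e^(−0.6·2.3) = 0.6·e^(−1.3800) = 0.150947
  f_II = 1.2·e^(−1.2·2.3) = 1.2·e^(−2.7600) = 0.0759501
  f_III = 1.3·e^(−1.3·2.3) = 1.3·e^(−2.9900) = 0.0653737
Posterior odds = (P(Z=I)·f_I) / (P(Z=III)·f_III) = (0.40·0.150947) / (0.45·0.0653737) = 0.0603789 / 0.0294182 ≈ 2.052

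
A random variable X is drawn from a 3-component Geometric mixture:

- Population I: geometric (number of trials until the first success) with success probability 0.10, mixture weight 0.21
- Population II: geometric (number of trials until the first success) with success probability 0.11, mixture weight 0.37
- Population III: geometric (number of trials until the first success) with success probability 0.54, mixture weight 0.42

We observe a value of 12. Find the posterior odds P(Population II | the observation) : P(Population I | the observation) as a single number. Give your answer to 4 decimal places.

1.7139

Since P(k|x) ∝ w_k f_k(x), the posterior odds are w_i f_i(x) / (w_j f_j(x)).
Component likelihoods at x = 12:
  p_I = 0.10·(1−0.10)^11 = 0.10·0.313811 = 0.0313811
  p_II = 0.11·(1−0.11)^11 = 0.11·0.277517 = 0.0305269
  p_III = 0.54·(1−0.54)^11 = 0.54·0.000195135 = 0.000105373
0.011295 / 0.00659002 ≈ 1.7139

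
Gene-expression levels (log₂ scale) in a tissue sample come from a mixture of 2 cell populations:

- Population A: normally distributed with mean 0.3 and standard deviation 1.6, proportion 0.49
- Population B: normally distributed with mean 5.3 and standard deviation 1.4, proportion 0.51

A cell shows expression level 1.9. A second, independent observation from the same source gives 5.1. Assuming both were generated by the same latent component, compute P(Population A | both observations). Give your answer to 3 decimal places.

By Bayes' theorem, P(k | x) = P(Z=k) f_k(x) / Σ_j P(Z=j) f_j(x).
Since both observations come from the same component, the likelihood for component k is f_k(x₁)·f_k(x₂).
  L_A = [0.151232] × [0.00276991] = 0.000418897
  L_B = [0.0149299] × [0.282066] = 0.00421121
Weight by the priors:
  P(Z=A)·L_A = 0.49 × 0.000418897 = 0.00020526
  P(Z=B)·L_B = 0.51 × 0.00421121 = 0.00214772
Evidence: 0.00020526 + 0.00214772 = 0.00235298
P(Population A | data) ≈ 0.087

0.087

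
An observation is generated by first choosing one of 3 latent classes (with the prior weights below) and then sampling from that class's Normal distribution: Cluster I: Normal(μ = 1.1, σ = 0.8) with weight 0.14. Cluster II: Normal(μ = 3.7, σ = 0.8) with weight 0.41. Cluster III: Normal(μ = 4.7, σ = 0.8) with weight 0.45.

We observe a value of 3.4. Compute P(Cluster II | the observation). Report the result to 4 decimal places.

The responsibility of component k is π_k f_k(x) divided by Σ_j π_j f_j(x).
Normal densities:
  p_I = (1/(0.8·√(2π)))·exp(−(3.4−1.1)²/(2·0.8²)) = 0.498678·exp(-4.13281) = 0.00799765
  p_II = (1/(0.8·√(2π)))·exp(−(3.4−3.7)²/(2·0.8²)) = 0.498678·exp(-0.07031) = 0.464819
  p_III = (1/(0.8·√(2π)))·exp(−(3.4−4.7)²/(2·0.8²)) = 0.498678·exp(-1.32031) = 0.133173
Multiply by the mixture weights:
  π_I·p_I = 0.14 × 0.00799765 = 0.00111967
  π_II·p_II = 0.41 × 0.464819 = 0.190576
  π_III·p_III = 0.45 × 0.133173 = 0.0599278
Denominator: 0.00111967 + 0.190576 + 0.0599278 = 0.251623
So the posterior for Cluster II is 0.190576 / 0.251623 ≈ 0.7574.

0.7574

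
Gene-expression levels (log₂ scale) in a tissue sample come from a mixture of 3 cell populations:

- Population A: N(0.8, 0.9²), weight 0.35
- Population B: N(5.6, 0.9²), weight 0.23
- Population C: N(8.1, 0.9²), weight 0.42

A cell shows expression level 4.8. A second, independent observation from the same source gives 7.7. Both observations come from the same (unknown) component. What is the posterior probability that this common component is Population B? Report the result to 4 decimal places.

By Bayes' theorem, P(k | x) = π_k f_k(x) / Σ_j π_j f_j(x).
Since both observations come from the same component, the likelihood for component k is f_k(x₁)·f_k(x₂).
  f_A = [2.27688e-05] × [7.6425e-14] = 1.7401e-18
  f_B = [0.298603] × [0.0291354] = 0.00869993
  f_C = [0.000533634] × [0.401582] = 0.000214298
Prior × likelihood for each component:
  π_A·f_A = 0.35 × 1.7401e-18 = 6.09036e-19
  π_B·f_B = 0.23 × 0.00869993 = 0.00200098
  π_C·f_C = 0.42 × 0.000214298 = 9.00051e-05
Denominator: 6.09036e-19 + 0.00200098 + 9.00051e-05 = 0.00209099
P(Population B | x₁, x₂) ≈ 0.9570

0.9570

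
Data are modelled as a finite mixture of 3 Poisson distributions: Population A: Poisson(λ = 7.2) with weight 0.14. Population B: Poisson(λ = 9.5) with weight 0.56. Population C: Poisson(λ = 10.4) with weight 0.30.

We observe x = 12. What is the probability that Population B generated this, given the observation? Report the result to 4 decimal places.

0.5764

Posterior ∝ prior × likelihood, so P(k | x) ∝ w_k f_k(x); normalise over all components.
Evaluate each component's likelihood at the observed value:
  f_A = e^(−7.2)·7.2^12/12! = 0.0302505
  f_B = e^(−9.5)·9.5^12/12! = 0.0844401
  f_C = e^(−10.4)·10.4^12/12! = 0.101719
Unnormalised posteriors:
  w_A·f_A = 0.14 × 0.0302505 = 0.00423507
  w_B·f_B = 0.56 × 0.0844401 = 0.0472865
  w_C·f_C = 0.30 × 0.101719 = 0.0305156
Denominator: 0.00423507 + 0.0472865 + 0.0305156 = 0.0820371
Responsibility of Population B: 0.0472865 / 0.0820371 ≈ 0.5764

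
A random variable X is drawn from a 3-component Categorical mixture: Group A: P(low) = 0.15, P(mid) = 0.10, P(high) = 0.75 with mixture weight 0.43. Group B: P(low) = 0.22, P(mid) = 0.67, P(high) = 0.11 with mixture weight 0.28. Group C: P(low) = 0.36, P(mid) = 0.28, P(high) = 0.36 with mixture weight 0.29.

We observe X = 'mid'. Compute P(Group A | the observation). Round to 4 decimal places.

0.1379

The responsibility of component k is w_k f_k(x) divided by Σ_j w_j f_j(x).
Component likelihoods at x = 'mid':
  f_A = P(mid | comp) = 0.10
  f_B = P(mid | comp) = 0.67
  f_C = P(mid | comp) = 0.28
Unnormalised posteriors:
  w_A·f_A = 0.43 × 0.1 = 0.043
  w_B·f_B = 0.28 × 0.67 = 0.1876
  w_C·f_C = 0.29 × 0.28 = 0.0812
Marginal: 0.043 + 0.1876 + 0.0812 = 0.3118
Responsibility of Group A: 0.043 / 0.3118 ≈ 0.1379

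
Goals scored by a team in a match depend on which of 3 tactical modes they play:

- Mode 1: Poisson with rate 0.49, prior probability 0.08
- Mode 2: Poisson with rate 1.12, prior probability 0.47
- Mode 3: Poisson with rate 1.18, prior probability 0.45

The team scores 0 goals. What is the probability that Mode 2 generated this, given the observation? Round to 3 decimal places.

0.450

Apply Bayes' rule: the posterior for each component is proportional to its prior times its likelihood at x.
Component likelihoods at x = 0 goals:
  f_1 = e^(−0.49)·0.49^0/0! = 0.612626
  f_2 = e^(−1.12)·1.12^0/0! = 0.32628
  f_3 = e^(−1.18)·1.18^0/0! = 0.307279
Prior × likelihood for each component:
  P(Z=1)·f_1 = 0.08 × 0.612626 = 0.0490101
  P(Z=2)·f_2 = 0.47 × 0.32628 = 0.153352
  P(Z=3)·f_3 = 0.45 × 0.307279 = 0.138275
Evidence: 0.0490101 + 0.153352 + 0.138275 = 0.340637
Responsibility of Mode 2: 0.153352 / 0.340637 ≈ 0.450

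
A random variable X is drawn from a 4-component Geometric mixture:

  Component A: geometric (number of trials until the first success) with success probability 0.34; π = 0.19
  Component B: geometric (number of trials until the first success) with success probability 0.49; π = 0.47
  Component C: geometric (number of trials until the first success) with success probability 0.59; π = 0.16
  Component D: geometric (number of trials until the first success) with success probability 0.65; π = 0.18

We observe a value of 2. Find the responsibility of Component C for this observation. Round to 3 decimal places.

0.161

By Bayes' theorem, P(k | x) = w_k f_k(x) / Σ_j w_j f_j(x).
Geometric probabilities:
  p_A = 0.2244
  p_B = 0.2499
  p_C = 0.2419
  p_D = 0.2275
Multiply by the mixture weights:
  w_A·p_A = 0.19 × 0.2244 = 0.042636
  w_B·p_B = 0.47 × 0.2499 = 0.117453
  w_C·p_C = 0.16 × 0.2419 = 0.038704
  w_D·p_D = 0.18 × 0.2275 = 0.04095
Marginal: 0.042636 + 0.117453 + 0.038704 + 0.04095 = 0.239743
P(Component C | x) ≈ 0.161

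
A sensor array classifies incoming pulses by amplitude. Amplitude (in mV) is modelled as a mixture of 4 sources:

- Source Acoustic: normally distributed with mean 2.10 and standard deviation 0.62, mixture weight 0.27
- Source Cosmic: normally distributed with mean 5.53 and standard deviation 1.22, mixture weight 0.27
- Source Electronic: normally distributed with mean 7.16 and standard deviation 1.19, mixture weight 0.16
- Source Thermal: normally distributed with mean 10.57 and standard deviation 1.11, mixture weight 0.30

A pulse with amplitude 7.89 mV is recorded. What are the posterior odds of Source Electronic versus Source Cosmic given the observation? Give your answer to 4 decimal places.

Since P(k|x) ∝ P(Z=k) f_k(x), the posterior odds are P(Z=i) f_i(x) / (P(Z=j) f_j(x)).
Evaluate each component's likelihood at the observed value:
  f_Acoustic = 7.42646e-20
  f_Cosmic = 0.0503482
  f_Electronic = 0.277746
  f_Thermal = 0.0194872
Posterior odds = (P(Z=Electronic)·f_Electronic) / (P(Z=Cosmic)·f_Cosmic) = (0.16·0.277746) / (0.27·0.0503482) = 0.0444393 / 0.013594 ≈ 3.2690

3.2690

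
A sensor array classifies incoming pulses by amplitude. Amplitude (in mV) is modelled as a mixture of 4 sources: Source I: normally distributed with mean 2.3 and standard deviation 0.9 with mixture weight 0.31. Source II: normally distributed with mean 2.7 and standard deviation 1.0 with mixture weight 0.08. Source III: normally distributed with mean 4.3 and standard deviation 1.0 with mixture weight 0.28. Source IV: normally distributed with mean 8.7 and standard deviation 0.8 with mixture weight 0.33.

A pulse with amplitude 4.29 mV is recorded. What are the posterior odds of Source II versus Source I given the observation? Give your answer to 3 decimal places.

Posterior odds = (w_i f_i(x)) / (w_j f_j(x)); the normalising sum cancels.
Evaluate each component's likelihood at the observed value:
  p_I = 0.038462
  p_II = 0.112704
  p_III = 0.398922
  p_IV = 1.25668e-07
0.00901634 / 0.0119232 ≈ 0.756

0.756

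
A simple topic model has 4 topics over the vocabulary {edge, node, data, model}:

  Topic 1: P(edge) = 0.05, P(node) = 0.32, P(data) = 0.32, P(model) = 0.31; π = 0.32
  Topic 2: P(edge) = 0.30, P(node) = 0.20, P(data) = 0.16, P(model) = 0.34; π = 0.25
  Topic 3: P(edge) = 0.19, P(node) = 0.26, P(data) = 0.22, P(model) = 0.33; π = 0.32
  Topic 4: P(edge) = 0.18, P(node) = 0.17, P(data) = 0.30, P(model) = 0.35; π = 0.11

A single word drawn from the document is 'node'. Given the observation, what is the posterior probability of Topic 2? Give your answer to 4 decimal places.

P(component k | x) = w_k·f_k(x) / marginal(x), where marginal(x) = Σ_j w_j·f_j(x).
Component likelihoods at x = 'node':
  f_1 = 0.32
  f_2 = 0.2
  f_3 = 0.26
  f_4 = 0.17
Weight by the priors:
  w_1·f_1 = 0.32 × 0.32 = 0.1024
  w_2·f_2 = 0.25 × 0.2 = 0.05
  w_3·f_3 = 0.32 × 0.26 = 0.0832
  w_4·f_4 = 0.11 × 0.17 = 0.0187
Denominator: 0.1024 + 0.05 + 0.0832 + 0.0187 = 0.2543
So the posterior for Topic 2 is 0.05 / 0.2543 ≈ 0.1966.

0.1966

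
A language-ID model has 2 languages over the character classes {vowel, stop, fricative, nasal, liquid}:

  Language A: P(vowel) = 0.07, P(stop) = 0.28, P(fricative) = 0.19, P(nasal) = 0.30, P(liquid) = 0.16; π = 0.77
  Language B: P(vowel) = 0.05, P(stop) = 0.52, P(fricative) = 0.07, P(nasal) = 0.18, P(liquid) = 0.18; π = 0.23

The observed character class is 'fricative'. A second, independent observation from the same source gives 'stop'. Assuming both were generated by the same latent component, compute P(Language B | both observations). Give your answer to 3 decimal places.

The responsibility of component k is P(Z=k) f_k(x) divided by Σ_j P(Z=j) f_j(x).
Since both observations come from the same component, the likelihood for component k is f_k(x₁)·f_k(x₂).
  L_A = [0.19] × [0.28] = 0.0532
  L_B = [0.07] × [0.52] = 0.0364
Prior × likelihood for each component:
  P(Z=A)·L_A = 0.77 × 0.0532 = 0.040964
  P(Z=B)·L_B = 0.23 × 0.0364 = 0.008372
Denominator: 0.040964 + 0.008372 = 0.049336
Responsibility of Language B: 0.008372 / 0.049336 ≈ 0.170

0.170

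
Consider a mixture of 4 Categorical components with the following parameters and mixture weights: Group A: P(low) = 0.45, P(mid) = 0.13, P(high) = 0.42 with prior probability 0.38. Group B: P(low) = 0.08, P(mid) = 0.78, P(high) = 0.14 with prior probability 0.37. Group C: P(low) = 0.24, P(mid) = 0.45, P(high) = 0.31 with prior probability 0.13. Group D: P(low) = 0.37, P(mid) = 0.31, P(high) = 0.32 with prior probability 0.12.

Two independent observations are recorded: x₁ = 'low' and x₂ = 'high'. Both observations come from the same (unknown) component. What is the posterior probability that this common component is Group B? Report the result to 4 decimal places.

0.0415

By Bayes' theorem, P(k | x) = P(Z=k) f_k(x) / Σ_j P(Z=j) f_j(x).
Since both observations come from the same component, the likelihood for component k is f_k(x₁)·f_k(x₂).
  f_A = [0.45] × [0.42] = 0.189
  f_B = [0.08] × [0.14] = 0.0112
  f_C = [0.24] × [0.31] = 0.0744
  f_D = [0.37] × [0.32] = 0.1184
Multiply by the mixture weights:
  P(Z=A)·f_A = 0.38 × 0.189 = 0.07182
  P(Z=B)·f_B = 0.37 × 0.0112 = 0.004144
  P(Z=C)·f_C = 0.13 × 0.0744 = 0.009672
  P(Z=D)·f_D = 0.12 × 0.1184 = 0.014208
Normaliser: 0.07182 + 0.004144 + 0.009672 + 0.014208 = 0.099844
Responsibility of Group B: 0.004144 / 0.099844 ≈ 0.0415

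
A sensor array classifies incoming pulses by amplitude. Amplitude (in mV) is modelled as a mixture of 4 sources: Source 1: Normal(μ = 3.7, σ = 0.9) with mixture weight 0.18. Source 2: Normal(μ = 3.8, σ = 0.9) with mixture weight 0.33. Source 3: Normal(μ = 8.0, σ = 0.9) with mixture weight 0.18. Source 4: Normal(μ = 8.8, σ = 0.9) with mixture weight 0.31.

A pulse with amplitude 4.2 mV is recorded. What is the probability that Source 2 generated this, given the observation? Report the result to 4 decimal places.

Posterior ∝ prior × likelihood, so P(k | x) ∝ π_k f_k(x); normalise over all components.
Component likelihoods at x = 4.2 mV:
  p_1 = 0.37988
  p_2 = 0.401582
  p_3 = 5.96415e-05
  p_4 = 9.41957e-07
Prior × likelihood for each component:
  π_1·p_1 = 0.18 × 0.37988 = 0.0683785
  π_2·p_2 = 0.33 × 0.401582 = 0.132522
  π_3·p_3 = 0.18 × 5.96415e-05 = 1.07355e-05
  π_4·p_4 = 0.31 × 9.41957e-07 = 2.92007e-07
Normaliser: 0.0683785 + 0.132522 + 1.07355e-05 + 2.92007e-07 = 0.200912
P(Source 2 | data) = 0.132522 / 0.200912 ≈ 0.6596

0.6596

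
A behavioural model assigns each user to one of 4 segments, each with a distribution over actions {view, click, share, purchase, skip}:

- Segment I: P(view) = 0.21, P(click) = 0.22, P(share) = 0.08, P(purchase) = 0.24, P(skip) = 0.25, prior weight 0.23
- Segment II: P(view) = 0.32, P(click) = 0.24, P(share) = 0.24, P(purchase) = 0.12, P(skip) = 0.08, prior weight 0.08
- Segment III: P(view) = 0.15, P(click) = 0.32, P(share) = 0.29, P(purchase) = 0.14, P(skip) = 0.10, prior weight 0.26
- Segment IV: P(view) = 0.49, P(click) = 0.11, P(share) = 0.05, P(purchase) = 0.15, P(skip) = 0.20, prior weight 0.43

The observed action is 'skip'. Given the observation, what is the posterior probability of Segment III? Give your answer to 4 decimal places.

Posterior ∝ prior × likelihood, so P(k | x) ∝ P(Z=k) f_k(x); normalise over all components.
Categorical probabilities:
  p_I = P(skip | comp) = 0.25
  p_II = P(skip | comp) = 0.08
  p_III = P(skip | comp) = 0.10
  p_IV = P(skip | comp) = 0.20
Multiply by the mixture weights:
  P(Z=I)·p_I = 0.23 × 0.25 = 0.0575
  P(Z=II)·p_II = 0.08 × 0.08 = 0.0064
  P(Z=III)·p_III = 0.26 × 0.1 = 0.026
  P(Z=IV)·p_IV = 0.43 × 0.2 = 0.086
Evidence: 0.0575 + 0.0064 + 0.026 + 0.086 = 0.1759
So the posterior for Segment III is 0.026 / 0.1759 ≈ 0.1478.

0.1478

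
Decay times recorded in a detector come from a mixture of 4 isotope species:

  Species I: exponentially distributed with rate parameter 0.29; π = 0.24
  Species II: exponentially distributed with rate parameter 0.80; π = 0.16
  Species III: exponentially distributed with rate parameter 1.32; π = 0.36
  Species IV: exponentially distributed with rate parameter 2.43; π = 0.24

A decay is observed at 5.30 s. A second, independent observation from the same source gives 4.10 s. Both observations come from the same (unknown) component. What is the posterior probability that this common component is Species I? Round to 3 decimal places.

0.958

The responsibility of component k is π_k f_k(x) divided by Σ_j π_j f_j(x).
Since both observations come from the same component, the likelihood for component k is f_k(x₁)·f_k(x₂).
  f_I = [0.29·e^(−0.29·5.30) = 0.29·e^(−1.5370) = 0.0623573] × [0.0883124] = 0.00550693
  f_II = [0.80·e^(−0.80·5.30) = 0.80·e^(−4.2400) = 0.0115261] × [0.0301026] = 0.000346965
  f_III = [1.32·e^(−1.32·5.30) = 1.32·e^(−6.9960) = 0.00120851] × [0.00589077] = 7.11905e-06
  f_IV = [2.43·e^(−2.43·5.30) = 2.43·e^(−12.8790) = 6.19909e-06] × [0.00011448] = 7.09673e-10
Unnormalised posteriors:
  π_I·f_I = 0.24 × 0.00550693 = 0.00132166
  π_II·f_II = 0.16 × 0.000346965 = 5.55144e-05
  π_III·f_III = 0.36 × 7.11905e-06 = 2.56286e-06
  π_IV·f_IV = 0.24 × 7.09673e-10 = 1.70321e-10
Evidence: 0.00132166 + 5.55144e-05 + 2.56286e-06 + 1.70321e-10 = 0.00137974
P(Species I | data) = 0.00132166 / 0.00137974 ≈ 0.958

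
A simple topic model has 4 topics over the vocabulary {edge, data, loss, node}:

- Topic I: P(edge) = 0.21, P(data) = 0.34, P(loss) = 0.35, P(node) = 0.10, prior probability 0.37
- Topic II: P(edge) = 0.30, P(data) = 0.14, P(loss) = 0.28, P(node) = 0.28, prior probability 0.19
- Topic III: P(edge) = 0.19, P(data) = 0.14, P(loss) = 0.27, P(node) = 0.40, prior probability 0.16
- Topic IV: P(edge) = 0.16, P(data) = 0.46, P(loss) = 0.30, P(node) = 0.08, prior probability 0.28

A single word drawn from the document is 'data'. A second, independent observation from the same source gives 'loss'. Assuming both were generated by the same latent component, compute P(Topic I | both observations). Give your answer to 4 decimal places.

Posterior ∝ prior × likelihood, so P(k | x) ∝ π_k f_k(x); normalise over all components.
Since both observations come from the same component, the likelihood for component k is f_k(x₁)·f_k(x₂).
  f_I = [0.34] × [0.35] = 0.119
  f_II = [0.14] × [0.28] = 0.0392
  f_III = [0.14] × [0.27] = 0.0378
  f_IV = [0.46] × [0.3] = 0.138
Unnormalised posteriors:
  π_I·f_I = 0.37 × 0.119 = 0.04403
  π_II·f_II = 0.19 × 0.0392 = 0.007448
  π_III·f_III = 0.16 × 0.0378 = 0.006048
  π_IV·f_IV = 0.28 × 0.138 = 0.03864
Denominator: 0.04403 + 0.007448 + 0.006048 + 0.03864 = 0.096166
P(Topic I | x₁,x₂) = 0.04403 / 0.096166 ≈ 0.4579

0.4579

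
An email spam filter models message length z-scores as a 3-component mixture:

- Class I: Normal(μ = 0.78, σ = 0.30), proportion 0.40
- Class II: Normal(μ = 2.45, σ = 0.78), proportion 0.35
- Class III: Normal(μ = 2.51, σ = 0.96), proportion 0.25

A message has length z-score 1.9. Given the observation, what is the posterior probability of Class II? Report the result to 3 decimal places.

Apply Bayes' rule: the posterior for each component is proportional to its prior times its likelihood at x.
Normal densities:
  f_I = (1/(0.30·√(2π)))·exp(−(1.9−0.78)²/(2·0.30²)) = 1.329808·exp(-6.96889) = 0.00125095
  f_II = (1/(0.78·√(2π)))·exp(−(1.9−2.45)²/(2·0.78²)) = 0.511464·exp(-0.24860) = 0.398886
  f_III = (1/(0.96·√(2π)))·exp(−(1.9−2.51)²/(2·0.96²)) = 0.415565·exp(-0.20188) = 0.339598
Unnormalised posteriors:
  π_I·f_I = 0.40 × 0.00125095 = 0.000500379
  π_II·f_II = 0.35 × 0.398886 = 0.13961
  π_III·f_III = 0.25 × 0.339598 = 0.0848994
Evidence: 0.000500379 + 0.13961 + 0.0848994 = 0.22501
So the posterior for Class II is 0.13961 / 0.22501 ≈ 0.620.

0.620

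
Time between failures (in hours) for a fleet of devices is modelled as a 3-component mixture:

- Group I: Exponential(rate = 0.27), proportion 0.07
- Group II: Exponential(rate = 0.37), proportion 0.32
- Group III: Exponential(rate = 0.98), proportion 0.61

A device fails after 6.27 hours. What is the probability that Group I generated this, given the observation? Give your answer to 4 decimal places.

Apply Bayes' rule: the posterior for each component is proportional to its prior times its likelihood at x.
Evaluate each component's likelihood at the observed value:
  p_I = 0.049676
  p_II = 0.0363649
  p_III = 0.00210213
Unnormalised posteriors:
  w_I·p_I = 0.07 × 0.049676 = 0.00347732
  w_II·p_II = 0.32 × 0.0363649 = 0.0116368
  w_III·p_III = 0.61 × 0.00210213 = 0.0012823
Normaliser: 0.00347732 + 0.0116368 + 0.0012823 = 0.0163964
P(Group I | x) ≈ 0.2121

0.2121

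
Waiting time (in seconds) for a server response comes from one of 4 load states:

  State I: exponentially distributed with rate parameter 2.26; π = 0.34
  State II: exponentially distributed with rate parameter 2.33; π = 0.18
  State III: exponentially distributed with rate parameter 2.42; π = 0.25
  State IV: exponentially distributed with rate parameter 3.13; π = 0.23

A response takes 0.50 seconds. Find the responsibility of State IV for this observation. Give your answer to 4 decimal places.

The responsibility of component k is w_k f_k(x) divided by Σ_j w_j f_j(x).
Exponential densities:
  f_I = 2.26·e^(−2.26·0.50) = 2.26·e^(−1.1300) = 0.730055
  f_II = 2.33·e^(−2.33·0.50) = 2.33·e^(−1.1650) = 0.72678
  f_III = 2.42·e^(−2.42·0.50) = 2.42·e^(−1.2100) = 0.721637
  f_IV = 3.13·e^(−3.13·0.50) = 3.13·e^(−1.5650) = 0.654445
Weight by the priors:
  w_I·f_I = 0.34 × 0.730055 = 0.248219
  w_II·f_II = 0.18 × 0.72678 = 0.13082
  w_III·f_III = 0.25 × 0.721637 = 0.180409
  w_IV·f_IV = 0.23 × 0.654445 = 0.150522
Normaliser: 0.248219 + 0.13082 + 0.180409 + 0.150522 = 0.709971
So the posterior for State IV is 0.150522 / 0.709971 ≈ 0.2120.

0.2120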